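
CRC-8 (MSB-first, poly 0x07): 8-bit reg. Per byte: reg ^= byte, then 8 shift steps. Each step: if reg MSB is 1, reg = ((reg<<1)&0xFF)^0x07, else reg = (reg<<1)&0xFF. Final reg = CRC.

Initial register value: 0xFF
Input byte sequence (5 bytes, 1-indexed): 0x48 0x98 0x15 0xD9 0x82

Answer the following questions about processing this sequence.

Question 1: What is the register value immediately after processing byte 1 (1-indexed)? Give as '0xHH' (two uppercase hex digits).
After byte 1 (0x48): reg=0x0C

Answer: 0x0C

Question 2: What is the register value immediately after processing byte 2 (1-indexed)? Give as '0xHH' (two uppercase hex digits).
Answer: 0xE5

Derivation:
After byte 1 (0x48): reg=0x0C
After byte 2 (0x98): reg=0xE5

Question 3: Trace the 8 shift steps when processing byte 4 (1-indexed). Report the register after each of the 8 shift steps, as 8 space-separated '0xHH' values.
After byte 1 (0x48): reg=0x0C
After byte 2 (0x98): reg=0xE5
After byte 3 (0x15): reg=0xDE
Register before byte 4: 0xDE
After XOR with byte 0xD9: 0x07

Answer: 0x0E 0x1C 0x38 0x70 0xE0 0xC7 0x89 0x15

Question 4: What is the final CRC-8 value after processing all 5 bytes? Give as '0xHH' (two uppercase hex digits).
Answer: 0xEC

Derivation:
After byte 1 (0x48): reg=0x0C
After byte 2 (0x98): reg=0xE5
After byte 3 (0x15): reg=0xDE
After byte 4 (0xD9): reg=0x15
After byte 5 (0x82): reg=0xEC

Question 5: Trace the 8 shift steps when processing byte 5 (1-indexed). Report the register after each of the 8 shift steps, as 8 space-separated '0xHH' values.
Answer: 0x29 0x52 0xA4 0x4F 0x9E 0x3B 0x76 0xEC

Derivation:
After byte 1 (0x48): reg=0x0C
After byte 2 (0x98): reg=0xE5
After byte 3 (0x15): reg=0xDE
After byte 4 (0xD9): reg=0x15
Register before byte 5: 0x15
After XOR with byte 0x82: 0x97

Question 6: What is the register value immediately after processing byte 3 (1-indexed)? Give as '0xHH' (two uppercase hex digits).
After byte 1 (0x48): reg=0x0C
After byte 2 (0x98): reg=0xE5
After byte 3 (0x15): reg=0xDE

Answer: 0xDE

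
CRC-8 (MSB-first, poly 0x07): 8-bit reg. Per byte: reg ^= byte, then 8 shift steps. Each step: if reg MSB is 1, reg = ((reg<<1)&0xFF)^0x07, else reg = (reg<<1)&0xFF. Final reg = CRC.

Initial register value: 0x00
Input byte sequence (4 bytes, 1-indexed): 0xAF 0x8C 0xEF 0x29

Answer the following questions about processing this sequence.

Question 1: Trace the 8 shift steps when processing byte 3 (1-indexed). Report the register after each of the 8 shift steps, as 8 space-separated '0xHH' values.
Answer: 0x35 0x6A 0xD4 0xAF 0x59 0xB2 0x63 0xC6

Derivation:
After byte 1 (0xAF): reg=0x44
After byte 2 (0x8C): reg=0x76
Register before byte 3: 0x76
After XOR with byte 0xEF: 0x99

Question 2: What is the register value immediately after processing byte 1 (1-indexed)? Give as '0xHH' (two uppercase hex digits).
Answer: 0x44

Derivation:
After byte 1 (0xAF): reg=0x44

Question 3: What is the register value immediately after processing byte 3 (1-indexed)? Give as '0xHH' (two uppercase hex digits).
Answer: 0xC6

Derivation:
After byte 1 (0xAF): reg=0x44
After byte 2 (0x8C): reg=0x76
After byte 3 (0xEF): reg=0xC6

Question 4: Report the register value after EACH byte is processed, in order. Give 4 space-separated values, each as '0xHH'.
0x44 0x76 0xC6 0x83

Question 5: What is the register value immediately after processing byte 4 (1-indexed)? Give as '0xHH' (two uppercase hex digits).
Answer: 0x83

Derivation:
After byte 1 (0xAF): reg=0x44
After byte 2 (0x8C): reg=0x76
After byte 3 (0xEF): reg=0xC6
After byte 4 (0x29): reg=0x83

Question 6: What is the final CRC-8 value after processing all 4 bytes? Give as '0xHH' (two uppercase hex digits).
Answer: 0x83

Derivation:
After byte 1 (0xAF): reg=0x44
After byte 2 (0x8C): reg=0x76
After byte 3 (0xEF): reg=0xC6
After byte 4 (0x29): reg=0x83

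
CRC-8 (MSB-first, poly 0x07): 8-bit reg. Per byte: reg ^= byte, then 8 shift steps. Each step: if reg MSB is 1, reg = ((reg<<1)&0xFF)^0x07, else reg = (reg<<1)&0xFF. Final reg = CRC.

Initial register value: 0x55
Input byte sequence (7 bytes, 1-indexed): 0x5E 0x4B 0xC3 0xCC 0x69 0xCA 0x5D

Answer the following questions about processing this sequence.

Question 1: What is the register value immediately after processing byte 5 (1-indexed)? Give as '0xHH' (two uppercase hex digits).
Answer: 0x97

Derivation:
After byte 1 (0x5E): reg=0x31
After byte 2 (0x4B): reg=0x61
After byte 3 (0xC3): reg=0x67
After byte 4 (0xCC): reg=0x58
After byte 5 (0x69): reg=0x97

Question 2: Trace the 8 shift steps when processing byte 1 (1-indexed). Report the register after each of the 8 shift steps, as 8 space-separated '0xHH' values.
Register before byte 1: 0x55
After XOR with byte 0x5E: 0x0B

Answer: 0x16 0x2C 0x58 0xB0 0x67 0xCE 0x9B 0x31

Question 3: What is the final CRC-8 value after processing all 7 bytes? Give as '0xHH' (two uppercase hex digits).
After byte 1 (0x5E): reg=0x31
After byte 2 (0x4B): reg=0x61
After byte 3 (0xC3): reg=0x67
After byte 4 (0xCC): reg=0x58
After byte 5 (0x69): reg=0x97
After byte 6 (0xCA): reg=0x94
After byte 7 (0x5D): reg=0x71

Answer: 0x71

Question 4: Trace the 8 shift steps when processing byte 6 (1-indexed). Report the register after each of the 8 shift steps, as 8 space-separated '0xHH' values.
Answer: 0xBA 0x73 0xE6 0xCB 0x91 0x25 0x4A 0x94

Derivation:
After byte 1 (0x5E): reg=0x31
After byte 2 (0x4B): reg=0x61
After byte 3 (0xC3): reg=0x67
After byte 4 (0xCC): reg=0x58
After byte 5 (0x69): reg=0x97
Register before byte 6: 0x97
After XOR with byte 0xCA: 0x5D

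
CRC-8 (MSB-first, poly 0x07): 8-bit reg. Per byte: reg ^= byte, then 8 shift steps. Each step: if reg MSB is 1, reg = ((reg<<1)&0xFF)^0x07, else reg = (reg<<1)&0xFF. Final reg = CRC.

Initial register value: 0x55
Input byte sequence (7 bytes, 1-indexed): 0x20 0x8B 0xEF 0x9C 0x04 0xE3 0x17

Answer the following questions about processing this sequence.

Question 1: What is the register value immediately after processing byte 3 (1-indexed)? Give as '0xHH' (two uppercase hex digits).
Answer: 0x05

Derivation:
After byte 1 (0x20): reg=0x4C
After byte 2 (0x8B): reg=0x5B
After byte 3 (0xEF): reg=0x05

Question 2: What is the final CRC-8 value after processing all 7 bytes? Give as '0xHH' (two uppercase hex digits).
After byte 1 (0x20): reg=0x4C
After byte 2 (0x8B): reg=0x5B
After byte 3 (0xEF): reg=0x05
After byte 4 (0x9C): reg=0xC6
After byte 5 (0x04): reg=0x40
After byte 6 (0xE3): reg=0x60
After byte 7 (0x17): reg=0x42

Answer: 0x42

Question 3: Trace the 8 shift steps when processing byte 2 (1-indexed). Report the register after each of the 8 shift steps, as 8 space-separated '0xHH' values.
After byte 1 (0x20): reg=0x4C
Register before byte 2: 0x4C
After XOR with byte 0x8B: 0xC7

Answer: 0x89 0x15 0x2A 0x54 0xA8 0x57 0xAE 0x5B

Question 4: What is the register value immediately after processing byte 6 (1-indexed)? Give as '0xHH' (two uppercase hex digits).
After byte 1 (0x20): reg=0x4C
After byte 2 (0x8B): reg=0x5B
After byte 3 (0xEF): reg=0x05
After byte 4 (0x9C): reg=0xC6
After byte 5 (0x04): reg=0x40
After byte 6 (0xE3): reg=0x60

Answer: 0x60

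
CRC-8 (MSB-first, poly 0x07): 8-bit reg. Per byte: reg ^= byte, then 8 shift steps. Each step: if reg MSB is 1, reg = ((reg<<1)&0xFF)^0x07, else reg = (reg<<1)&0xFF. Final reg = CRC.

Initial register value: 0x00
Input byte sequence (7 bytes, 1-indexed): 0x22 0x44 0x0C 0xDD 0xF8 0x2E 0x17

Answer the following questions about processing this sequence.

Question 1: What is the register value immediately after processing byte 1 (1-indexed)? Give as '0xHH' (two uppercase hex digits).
Answer: 0xEE

Derivation:
After byte 1 (0x22): reg=0xEE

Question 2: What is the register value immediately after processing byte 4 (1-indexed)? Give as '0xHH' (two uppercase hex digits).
Answer: 0x2E

Derivation:
After byte 1 (0x22): reg=0xEE
After byte 2 (0x44): reg=0x5F
After byte 3 (0x0C): reg=0xBE
After byte 4 (0xDD): reg=0x2E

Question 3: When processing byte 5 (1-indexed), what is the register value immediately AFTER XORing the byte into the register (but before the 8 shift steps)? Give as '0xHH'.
Answer: 0xD6

Derivation:
Register before byte 5: 0x2E
Byte 5: 0xF8
0x2E XOR 0xF8 = 0xD6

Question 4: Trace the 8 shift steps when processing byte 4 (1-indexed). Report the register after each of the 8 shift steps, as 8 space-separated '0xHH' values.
After byte 1 (0x22): reg=0xEE
After byte 2 (0x44): reg=0x5F
After byte 3 (0x0C): reg=0xBE
Register before byte 4: 0xBE
After XOR with byte 0xDD: 0x63

Answer: 0xC6 0x8B 0x11 0x22 0x44 0x88 0x17 0x2E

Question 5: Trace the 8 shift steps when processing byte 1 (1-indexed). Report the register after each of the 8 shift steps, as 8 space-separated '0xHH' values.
Register before byte 1: 0x00
After XOR with byte 0x22: 0x22

Answer: 0x44 0x88 0x17 0x2E 0x5C 0xB8 0x77 0xEE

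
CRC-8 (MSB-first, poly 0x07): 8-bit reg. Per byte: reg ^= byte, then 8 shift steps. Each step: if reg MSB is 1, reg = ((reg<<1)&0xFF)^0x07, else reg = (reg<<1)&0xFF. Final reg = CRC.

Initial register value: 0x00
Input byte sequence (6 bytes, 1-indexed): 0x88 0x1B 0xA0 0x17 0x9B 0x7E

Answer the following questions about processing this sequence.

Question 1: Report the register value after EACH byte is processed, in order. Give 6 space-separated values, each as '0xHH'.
0xB1 0x5F 0xF3 0xB2 0xDF 0x6E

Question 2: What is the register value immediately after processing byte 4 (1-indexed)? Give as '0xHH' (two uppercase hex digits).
After byte 1 (0x88): reg=0xB1
After byte 2 (0x1B): reg=0x5F
After byte 3 (0xA0): reg=0xF3
After byte 4 (0x17): reg=0xB2

Answer: 0xB2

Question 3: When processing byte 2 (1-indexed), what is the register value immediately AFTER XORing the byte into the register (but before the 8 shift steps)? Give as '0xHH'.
Register before byte 2: 0xB1
Byte 2: 0x1B
0xB1 XOR 0x1B = 0xAA

Answer: 0xAA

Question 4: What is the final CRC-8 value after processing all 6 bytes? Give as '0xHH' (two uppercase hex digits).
Answer: 0x6E

Derivation:
After byte 1 (0x88): reg=0xB1
After byte 2 (0x1B): reg=0x5F
After byte 3 (0xA0): reg=0xF3
After byte 4 (0x17): reg=0xB2
After byte 5 (0x9B): reg=0xDF
After byte 6 (0x7E): reg=0x6E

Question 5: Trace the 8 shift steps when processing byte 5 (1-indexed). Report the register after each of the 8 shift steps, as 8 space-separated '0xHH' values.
After byte 1 (0x88): reg=0xB1
After byte 2 (0x1B): reg=0x5F
After byte 3 (0xA0): reg=0xF3
After byte 4 (0x17): reg=0xB2
Register before byte 5: 0xB2
After XOR with byte 0x9B: 0x29

Answer: 0x52 0xA4 0x4F 0x9E 0x3B 0x76 0xEC 0xDF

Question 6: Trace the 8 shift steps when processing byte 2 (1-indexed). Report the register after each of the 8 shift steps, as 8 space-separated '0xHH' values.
Answer: 0x53 0xA6 0x4B 0x96 0x2B 0x56 0xAC 0x5F

Derivation:
After byte 1 (0x88): reg=0xB1
Register before byte 2: 0xB1
After XOR with byte 0x1B: 0xAA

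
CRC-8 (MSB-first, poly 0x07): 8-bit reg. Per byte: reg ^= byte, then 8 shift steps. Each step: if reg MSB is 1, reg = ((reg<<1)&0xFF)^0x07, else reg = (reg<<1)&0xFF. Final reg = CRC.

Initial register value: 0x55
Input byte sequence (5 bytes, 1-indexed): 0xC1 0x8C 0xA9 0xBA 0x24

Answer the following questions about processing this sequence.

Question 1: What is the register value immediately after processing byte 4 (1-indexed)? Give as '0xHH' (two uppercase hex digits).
After byte 1 (0xC1): reg=0xE5
After byte 2 (0x8C): reg=0x18
After byte 3 (0xA9): reg=0x1E
After byte 4 (0xBA): reg=0x75

Answer: 0x75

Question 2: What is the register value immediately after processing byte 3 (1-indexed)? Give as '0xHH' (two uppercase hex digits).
After byte 1 (0xC1): reg=0xE5
After byte 2 (0x8C): reg=0x18
After byte 3 (0xA9): reg=0x1E

Answer: 0x1E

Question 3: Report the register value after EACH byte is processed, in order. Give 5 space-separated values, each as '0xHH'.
0xE5 0x18 0x1E 0x75 0xB0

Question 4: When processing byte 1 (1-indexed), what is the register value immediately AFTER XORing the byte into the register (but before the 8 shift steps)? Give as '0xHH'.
Answer: 0x94

Derivation:
Register before byte 1: 0x55
Byte 1: 0xC1
0x55 XOR 0xC1 = 0x94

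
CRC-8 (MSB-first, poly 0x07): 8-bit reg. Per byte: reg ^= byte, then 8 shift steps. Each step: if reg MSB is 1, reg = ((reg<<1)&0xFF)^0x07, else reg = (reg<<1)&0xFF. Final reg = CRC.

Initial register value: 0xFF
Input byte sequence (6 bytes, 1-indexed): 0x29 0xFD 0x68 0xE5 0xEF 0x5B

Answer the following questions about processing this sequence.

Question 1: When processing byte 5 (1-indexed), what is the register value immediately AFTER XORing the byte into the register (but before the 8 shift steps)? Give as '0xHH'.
Answer: 0x43

Derivation:
Register before byte 5: 0xAC
Byte 5: 0xEF
0xAC XOR 0xEF = 0x43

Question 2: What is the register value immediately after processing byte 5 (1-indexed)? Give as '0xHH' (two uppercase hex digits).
Answer: 0xCE

Derivation:
After byte 1 (0x29): reg=0x2C
After byte 2 (0xFD): reg=0x39
After byte 3 (0x68): reg=0xB0
After byte 4 (0xE5): reg=0xAC
After byte 5 (0xEF): reg=0xCE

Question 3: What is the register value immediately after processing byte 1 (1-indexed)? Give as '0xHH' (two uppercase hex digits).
After byte 1 (0x29): reg=0x2C

Answer: 0x2C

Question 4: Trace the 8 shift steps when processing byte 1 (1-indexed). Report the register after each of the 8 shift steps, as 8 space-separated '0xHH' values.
Register before byte 1: 0xFF
After XOR with byte 0x29: 0xD6

Answer: 0xAB 0x51 0xA2 0x43 0x86 0x0B 0x16 0x2C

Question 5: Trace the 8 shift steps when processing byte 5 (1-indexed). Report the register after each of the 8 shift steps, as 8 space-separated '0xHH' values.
Answer: 0x86 0x0B 0x16 0x2C 0x58 0xB0 0x67 0xCE

Derivation:
After byte 1 (0x29): reg=0x2C
After byte 2 (0xFD): reg=0x39
After byte 3 (0x68): reg=0xB0
After byte 4 (0xE5): reg=0xAC
Register before byte 5: 0xAC
After XOR with byte 0xEF: 0x43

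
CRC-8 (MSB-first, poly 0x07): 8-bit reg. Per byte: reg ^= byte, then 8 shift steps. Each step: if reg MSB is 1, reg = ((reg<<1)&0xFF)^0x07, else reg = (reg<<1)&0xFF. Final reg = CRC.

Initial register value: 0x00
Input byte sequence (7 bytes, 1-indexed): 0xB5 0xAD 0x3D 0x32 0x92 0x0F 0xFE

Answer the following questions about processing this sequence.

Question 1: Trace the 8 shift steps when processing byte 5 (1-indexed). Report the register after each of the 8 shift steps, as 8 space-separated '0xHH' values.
After byte 1 (0xB5): reg=0x02
After byte 2 (0xAD): reg=0x44
After byte 3 (0x3D): reg=0x68
After byte 4 (0x32): reg=0x81
Register before byte 5: 0x81
After XOR with byte 0x92: 0x13

Answer: 0x26 0x4C 0x98 0x37 0x6E 0xDC 0xBF 0x79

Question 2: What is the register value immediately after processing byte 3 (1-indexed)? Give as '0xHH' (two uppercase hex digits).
Answer: 0x68

Derivation:
After byte 1 (0xB5): reg=0x02
After byte 2 (0xAD): reg=0x44
After byte 3 (0x3D): reg=0x68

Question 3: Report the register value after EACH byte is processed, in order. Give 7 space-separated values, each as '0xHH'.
0x02 0x44 0x68 0x81 0x79 0x45 0x28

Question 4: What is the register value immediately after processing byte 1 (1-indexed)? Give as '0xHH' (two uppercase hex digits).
Answer: 0x02

Derivation:
After byte 1 (0xB5): reg=0x02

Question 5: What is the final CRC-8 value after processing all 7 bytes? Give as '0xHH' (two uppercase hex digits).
Answer: 0x28

Derivation:
After byte 1 (0xB5): reg=0x02
After byte 2 (0xAD): reg=0x44
After byte 3 (0x3D): reg=0x68
After byte 4 (0x32): reg=0x81
After byte 5 (0x92): reg=0x79
After byte 6 (0x0F): reg=0x45
After byte 7 (0xFE): reg=0x28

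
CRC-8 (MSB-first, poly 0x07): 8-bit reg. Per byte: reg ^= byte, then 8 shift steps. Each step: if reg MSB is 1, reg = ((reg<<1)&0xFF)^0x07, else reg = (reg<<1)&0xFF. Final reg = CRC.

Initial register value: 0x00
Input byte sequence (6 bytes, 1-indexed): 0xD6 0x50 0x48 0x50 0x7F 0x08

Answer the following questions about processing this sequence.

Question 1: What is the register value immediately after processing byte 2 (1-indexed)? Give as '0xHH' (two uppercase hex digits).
Answer: 0x73

Derivation:
After byte 1 (0xD6): reg=0x2C
After byte 2 (0x50): reg=0x73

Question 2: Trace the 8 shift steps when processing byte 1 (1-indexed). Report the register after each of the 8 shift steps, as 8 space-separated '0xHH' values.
Answer: 0xAB 0x51 0xA2 0x43 0x86 0x0B 0x16 0x2C

Derivation:
Register before byte 1: 0x00
After XOR with byte 0xD6: 0xD6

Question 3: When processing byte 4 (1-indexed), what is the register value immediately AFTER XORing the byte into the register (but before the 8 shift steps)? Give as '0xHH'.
Register before byte 4: 0xA1
Byte 4: 0x50
0xA1 XOR 0x50 = 0xF1

Answer: 0xF1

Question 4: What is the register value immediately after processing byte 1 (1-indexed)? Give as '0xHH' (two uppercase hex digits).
Answer: 0x2C

Derivation:
After byte 1 (0xD6): reg=0x2C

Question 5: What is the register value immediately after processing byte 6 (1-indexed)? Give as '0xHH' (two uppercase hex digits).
Answer: 0x5E

Derivation:
After byte 1 (0xD6): reg=0x2C
After byte 2 (0x50): reg=0x73
After byte 3 (0x48): reg=0xA1
After byte 4 (0x50): reg=0xD9
After byte 5 (0x7F): reg=0x7B
After byte 6 (0x08): reg=0x5E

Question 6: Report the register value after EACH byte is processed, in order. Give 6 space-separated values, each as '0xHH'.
0x2C 0x73 0xA1 0xD9 0x7B 0x5E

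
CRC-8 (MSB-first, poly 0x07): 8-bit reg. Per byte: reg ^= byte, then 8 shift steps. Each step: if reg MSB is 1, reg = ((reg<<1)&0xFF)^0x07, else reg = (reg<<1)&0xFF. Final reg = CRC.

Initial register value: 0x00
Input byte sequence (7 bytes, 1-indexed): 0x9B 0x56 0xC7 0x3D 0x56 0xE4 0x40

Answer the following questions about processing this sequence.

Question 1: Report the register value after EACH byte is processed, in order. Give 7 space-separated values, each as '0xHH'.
0xC8 0xD3 0x6C 0xB0 0xBC 0x8F 0x63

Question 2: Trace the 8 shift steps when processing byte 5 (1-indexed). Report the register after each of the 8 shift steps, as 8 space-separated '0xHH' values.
After byte 1 (0x9B): reg=0xC8
After byte 2 (0x56): reg=0xD3
After byte 3 (0xC7): reg=0x6C
After byte 4 (0x3D): reg=0xB0
Register before byte 5: 0xB0
After XOR with byte 0x56: 0xE6

Answer: 0xCB 0x91 0x25 0x4A 0x94 0x2F 0x5E 0xBC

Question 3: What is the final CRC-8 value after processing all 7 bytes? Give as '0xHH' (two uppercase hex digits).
After byte 1 (0x9B): reg=0xC8
After byte 2 (0x56): reg=0xD3
After byte 3 (0xC7): reg=0x6C
After byte 4 (0x3D): reg=0xB0
After byte 5 (0x56): reg=0xBC
After byte 6 (0xE4): reg=0x8F
After byte 7 (0x40): reg=0x63

Answer: 0x63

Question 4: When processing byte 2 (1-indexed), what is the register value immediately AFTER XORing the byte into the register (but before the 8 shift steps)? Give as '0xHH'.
Register before byte 2: 0xC8
Byte 2: 0x56
0xC8 XOR 0x56 = 0x9E

Answer: 0x9E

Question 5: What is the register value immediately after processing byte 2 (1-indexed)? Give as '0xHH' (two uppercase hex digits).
Answer: 0xD3

Derivation:
After byte 1 (0x9B): reg=0xC8
After byte 2 (0x56): reg=0xD3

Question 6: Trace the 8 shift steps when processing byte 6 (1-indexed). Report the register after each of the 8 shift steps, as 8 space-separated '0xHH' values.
Answer: 0xB0 0x67 0xCE 0x9B 0x31 0x62 0xC4 0x8F

Derivation:
After byte 1 (0x9B): reg=0xC8
After byte 2 (0x56): reg=0xD3
After byte 3 (0xC7): reg=0x6C
After byte 4 (0x3D): reg=0xB0
After byte 5 (0x56): reg=0xBC
Register before byte 6: 0xBC
After XOR with byte 0xE4: 0x58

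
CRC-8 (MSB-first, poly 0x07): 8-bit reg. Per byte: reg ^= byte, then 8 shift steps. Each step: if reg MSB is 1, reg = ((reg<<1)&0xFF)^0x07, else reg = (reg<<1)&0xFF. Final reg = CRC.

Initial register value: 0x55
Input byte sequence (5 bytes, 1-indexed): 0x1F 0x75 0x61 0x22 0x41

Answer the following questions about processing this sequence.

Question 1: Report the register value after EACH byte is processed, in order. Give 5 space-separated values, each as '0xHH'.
0xF1 0x95 0xC2 0xAE 0x83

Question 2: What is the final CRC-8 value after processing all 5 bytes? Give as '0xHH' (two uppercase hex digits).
After byte 1 (0x1F): reg=0xF1
After byte 2 (0x75): reg=0x95
After byte 3 (0x61): reg=0xC2
After byte 4 (0x22): reg=0xAE
After byte 5 (0x41): reg=0x83

Answer: 0x83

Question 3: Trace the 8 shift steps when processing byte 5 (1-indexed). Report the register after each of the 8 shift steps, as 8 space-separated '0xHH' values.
After byte 1 (0x1F): reg=0xF1
After byte 2 (0x75): reg=0x95
After byte 3 (0x61): reg=0xC2
After byte 4 (0x22): reg=0xAE
Register before byte 5: 0xAE
After XOR with byte 0x41: 0xEF

Answer: 0xD9 0xB5 0x6D 0xDA 0xB3 0x61 0xC2 0x83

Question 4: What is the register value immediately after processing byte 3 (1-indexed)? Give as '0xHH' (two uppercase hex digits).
After byte 1 (0x1F): reg=0xF1
After byte 2 (0x75): reg=0x95
After byte 3 (0x61): reg=0xC2

Answer: 0xC2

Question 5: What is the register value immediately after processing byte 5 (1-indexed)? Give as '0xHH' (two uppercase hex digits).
After byte 1 (0x1F): reg=0xF1
After byte 2 (0x75): reg=0x95
After byte 3 (0x61): reg=0xC2
After byte 4 (0x22): reg=0xAE
After byte 5 (0x41): reg=0x83

Answer: 0x83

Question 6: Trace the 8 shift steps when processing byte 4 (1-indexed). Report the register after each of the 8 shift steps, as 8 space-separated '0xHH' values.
Answer: 0xC7 0x89 0x15 0x2A 0x54 0xA8 0x57 0xAE

Derivation:
After byte 1 (0x1F): reg=0xF1
After byte 2 (0x75): reg=0x95
After byte 3 (0x61): reg=0xC2
Register before byte 4: 0xC2
After XOR with byte 0x22: 0xE0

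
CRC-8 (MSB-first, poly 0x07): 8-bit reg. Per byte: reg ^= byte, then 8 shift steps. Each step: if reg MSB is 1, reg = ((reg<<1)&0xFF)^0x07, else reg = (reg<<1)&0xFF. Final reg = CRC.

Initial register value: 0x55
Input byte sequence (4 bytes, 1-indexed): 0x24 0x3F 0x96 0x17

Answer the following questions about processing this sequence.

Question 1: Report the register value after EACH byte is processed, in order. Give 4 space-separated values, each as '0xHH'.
0x50 0x0A 0xDD 0x78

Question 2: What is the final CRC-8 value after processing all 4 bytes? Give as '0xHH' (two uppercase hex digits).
After byte 1 (0x24): reg=0x50
After byte 2 (0x3F): reg=0x0A
After byte 3 (0x96): reg=0xDD
After byte 4 (0x17): reg=0x78

Answer: 0x78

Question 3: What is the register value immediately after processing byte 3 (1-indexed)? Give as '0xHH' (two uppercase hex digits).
After byte 1 (0x24): reg=0x50
After byte 2 (0x3F): reg=0x0A
After byte 3 (0x96): reg=0xDD

Answer: 0xDD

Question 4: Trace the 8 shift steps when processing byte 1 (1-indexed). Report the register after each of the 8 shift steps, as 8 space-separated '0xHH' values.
Register before byte 1: 0x55
After XOR with byte 0x24: 0x71

Answer: 0xE2 0xC3 0x81 0x05 0x0A 0x14 0x28 0x50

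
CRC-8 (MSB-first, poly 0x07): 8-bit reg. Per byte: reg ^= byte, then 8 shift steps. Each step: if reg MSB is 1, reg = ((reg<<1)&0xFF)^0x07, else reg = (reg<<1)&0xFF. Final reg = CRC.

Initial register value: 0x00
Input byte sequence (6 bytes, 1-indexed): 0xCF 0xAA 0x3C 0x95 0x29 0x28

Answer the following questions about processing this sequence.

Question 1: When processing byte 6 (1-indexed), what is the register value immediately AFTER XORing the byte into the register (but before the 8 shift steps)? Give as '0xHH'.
Answer: 0x40

Derivation:
Register before byte 6: 0x68
Byte 6: 0x28
0x68 XOR 0x28 = 0x40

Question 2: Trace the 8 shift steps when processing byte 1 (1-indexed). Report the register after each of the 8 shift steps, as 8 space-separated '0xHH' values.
Register before byte 1: 0x00
After XOR with byte 0xCF: 0xCF

Answer: 0x99 0x35 0x6A 0xD4 0xAF 0x59 0xB2 0x63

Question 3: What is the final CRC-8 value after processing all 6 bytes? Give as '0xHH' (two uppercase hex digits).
Answer: 0xC7

Derivation:
After byte 1 (0xCF): reg=0x63
After byte 2 (0xAA): reg=0x71
After byte 3 (0x3C): reg=0xE4
After byte 4 (0x95): reg=0x50
After byte 5 (0x29): reg=0x68
After byte 6 (0x28): reg=0xC7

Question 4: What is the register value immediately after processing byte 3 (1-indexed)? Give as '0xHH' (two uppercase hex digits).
Answer: 0xE4

Derivation:
After byte 1 (0xCF): reg=0x63
After byte 2 (0xAA): reg=0x71
After byte 3 (0x3C): reg=0xE4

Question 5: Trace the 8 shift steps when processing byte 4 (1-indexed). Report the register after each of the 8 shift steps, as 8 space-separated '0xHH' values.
After byte 1 (0xCF): reg=0x63
After byte 2 (0xAA): reg=0x71
After byte 3 (0x3C): reg=0xE4
Register before byte 4: 0xE4
After XOR with byte 0x95: 0x71

Answer: 0xE2 0xC3 0x81 0x05 0x0A 0x14 0x28 0x50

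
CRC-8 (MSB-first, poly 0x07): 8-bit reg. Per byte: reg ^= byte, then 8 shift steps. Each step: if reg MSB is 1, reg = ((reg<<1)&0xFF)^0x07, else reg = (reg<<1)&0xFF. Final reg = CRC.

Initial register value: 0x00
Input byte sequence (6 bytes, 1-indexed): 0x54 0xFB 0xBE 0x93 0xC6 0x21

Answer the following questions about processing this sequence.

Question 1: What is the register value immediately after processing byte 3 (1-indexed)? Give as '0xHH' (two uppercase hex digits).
Answer: 0x3F

Derivation:
After byte 1 (0x54): reg=0xAB
After byte 2 (0xFB): reg=0xB7
After byte 3 (0xBE): reg=0x3F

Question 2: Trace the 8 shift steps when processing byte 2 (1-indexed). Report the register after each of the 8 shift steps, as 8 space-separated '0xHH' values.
After byte 1 (0x54): reg=0xAB
Register before byte 2: 0xAB
After XOR with byte 0xFB: 0x50

Answer: 0xA0 0x47 0x8E 0x1B 0x36 0x6C 0xD8 0xB7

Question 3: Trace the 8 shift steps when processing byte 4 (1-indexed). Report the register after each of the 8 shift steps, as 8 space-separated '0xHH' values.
Answer: 0x5F 0xBE 0x7B 0xF6 0xEB 0xD1 0xA5 0x4D

Derivation:
After byte 1 (0x54): reg=0xAB
After byte 2 (0xFB): reg=0xB7
After byte 3 (0xBE): reg=0x3F
Register before byte 4: 0x3F
After XOR with byte 0x93: 0xAC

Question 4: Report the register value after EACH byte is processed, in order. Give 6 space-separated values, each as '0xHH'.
0xAB 0xB7 0x3F 0x4D 0xB8 0xC6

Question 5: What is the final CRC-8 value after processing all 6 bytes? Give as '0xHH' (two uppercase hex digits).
After byte 1 (0x54): reg=0xAB
After byte 2 (0xFB): reg=0xB7
After byte 3 (0xBE): reg=0x3F
After byte 4 (0x93): reg=0x4D
After byte 5 (0xC6): reg=0xB8
After byte 6 (0x21): reg=0xC6

Answer: 0xC6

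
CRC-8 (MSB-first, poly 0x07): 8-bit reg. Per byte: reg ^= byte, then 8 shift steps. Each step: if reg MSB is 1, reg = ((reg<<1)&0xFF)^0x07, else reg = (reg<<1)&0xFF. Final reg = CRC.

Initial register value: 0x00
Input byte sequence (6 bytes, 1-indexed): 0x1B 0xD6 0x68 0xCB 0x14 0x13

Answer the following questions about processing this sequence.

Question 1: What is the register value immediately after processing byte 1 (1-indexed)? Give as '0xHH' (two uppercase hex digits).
Answer: 0x41

Derivation:
After byte 1 (0x1B): reg=0x41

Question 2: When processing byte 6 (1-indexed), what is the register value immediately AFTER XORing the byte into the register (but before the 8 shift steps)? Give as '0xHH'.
Register before byte 6: 0xB6
Byte 6: 0x13
0xB6 XOR 0x13 = 0xA5

Answer: 0xA5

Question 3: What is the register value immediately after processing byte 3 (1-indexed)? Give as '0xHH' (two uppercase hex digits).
After byte 1 (0x1B): reg=0x41
After byte 2 (0xD6): reg=0xEC
After byte 3 (0x68): reg=0x95

Answer: 0x95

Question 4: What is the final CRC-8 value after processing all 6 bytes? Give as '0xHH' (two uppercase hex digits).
After byte 1 (0x1B): reg=0x41
After byte 2 (0xD6): reg=0xEC
After byte 3 (0x68): reg=0x95
After byte 4 (0xCB): reg=0x9D
After byte 5 (0x14): reg=0xB6
After byte 6 (0x13): reg=0x72

Answer: 0x72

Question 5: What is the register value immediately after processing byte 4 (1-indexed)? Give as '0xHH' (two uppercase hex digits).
After byte 1 (0x1B): reg=0x41
After byte 2 (0xD6): reg=0xEC
After byte 3 (0x68): reg=0x95
After byte 4 (0xCB): reg=0x9D

Answer: 0x9D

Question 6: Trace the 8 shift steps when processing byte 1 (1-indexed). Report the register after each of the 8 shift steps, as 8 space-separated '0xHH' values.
Register before byte 1: 0x00
After XOR with byte 0x1B: 0x1B

Answer: 0x36 0x6C 0xD8 0xB7 0x69 0xD2 0xA3 0x41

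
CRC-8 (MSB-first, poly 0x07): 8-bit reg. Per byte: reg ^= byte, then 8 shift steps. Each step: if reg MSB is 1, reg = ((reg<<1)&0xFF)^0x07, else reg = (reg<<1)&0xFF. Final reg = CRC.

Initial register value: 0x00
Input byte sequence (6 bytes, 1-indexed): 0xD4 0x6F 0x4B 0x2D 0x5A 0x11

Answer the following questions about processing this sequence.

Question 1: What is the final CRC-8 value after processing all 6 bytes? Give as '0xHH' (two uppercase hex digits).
After byte 1 (0xD4): reg=0x22
After byte 2 (0x6F): reg=0xE4
After byte 3 (0x4B): reg=0x44
After byte 4 (0x2D): reg=0x18
After byte 5 (0x5A): reg=0xC9
After byte 6 (0x11): reg=0x06

Answer: 0x06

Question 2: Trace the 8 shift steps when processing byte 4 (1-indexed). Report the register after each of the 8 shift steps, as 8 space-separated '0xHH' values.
Answer: 0xD2 0xA3 0x41 0x82 0x03 0x06 0x0C 0x18

Derivation:
After byte 1 (0xD4): reg=0x22
After byte 2 (0x6F): reg=0xE4
After byte 3 (0x4B): reg=0x44
Register before byte 4: 0x44
After XOR with byte 0x2D: 0x69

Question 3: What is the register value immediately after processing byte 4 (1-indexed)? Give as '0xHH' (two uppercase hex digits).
Answer: 0x18

Derivation:
After byte 1 (0xD4): reg=0x22
After byte 2 (0x6F): reg=0xE4
After byte 3 (0x4B): reg=0x44
After byte 4 (0x2D): reg=0x18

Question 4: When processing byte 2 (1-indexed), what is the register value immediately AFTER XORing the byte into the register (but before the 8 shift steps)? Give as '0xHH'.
Register before byte 2: 0x22
Byte 2: 0x6F
0x22 XOR 0x6F = 0x4D

Answer: 0x4D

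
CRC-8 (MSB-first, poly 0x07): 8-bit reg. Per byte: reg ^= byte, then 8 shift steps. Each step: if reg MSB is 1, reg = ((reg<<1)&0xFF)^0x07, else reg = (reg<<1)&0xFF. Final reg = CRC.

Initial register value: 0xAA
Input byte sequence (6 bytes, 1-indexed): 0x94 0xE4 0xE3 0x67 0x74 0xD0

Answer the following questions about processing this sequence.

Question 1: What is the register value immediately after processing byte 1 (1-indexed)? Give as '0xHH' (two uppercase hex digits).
Answer: 0xBA

Derivation:
After byte 1 (0x94): reg=0xBA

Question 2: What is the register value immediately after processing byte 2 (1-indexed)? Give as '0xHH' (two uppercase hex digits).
After byte 1 (0x94): reg=0xBA
After byte 2 (0xE4): reg=0x9D

Answer: 0x9D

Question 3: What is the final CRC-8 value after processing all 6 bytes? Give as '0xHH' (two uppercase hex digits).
After byte 1 (0x94): reg=0xBA
After byte 2 (0xE4): reg=0x9D
After byte 3 (0xE3): reg=0x7D
After byte 4 (0x67): reg=0x46
After byte 5 (0x74): reg=0x9E
After byte 6 (0xD0): reg=0xED

Answer: 0xED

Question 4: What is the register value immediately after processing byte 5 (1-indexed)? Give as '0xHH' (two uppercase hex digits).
Answer: 0x9E

Derivation:
After byte 1 (0x94): reg=0xBA
After byte 2 (0xE4): reg=0x9D
After byte 3 (0xE3): reg=0x7D
After byte 4 (0x67): reg=0x46
After byte 5 (0x74): reg=0x9E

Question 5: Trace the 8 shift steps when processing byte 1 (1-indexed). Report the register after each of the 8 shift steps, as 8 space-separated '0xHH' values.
Register before byte 1: 0xAA
After XOR with byte 0x94: 0x3E

Answer: 0x7C 0xF8 0xF7 0xE9 0xD5 0xAD 0x5D 0xBA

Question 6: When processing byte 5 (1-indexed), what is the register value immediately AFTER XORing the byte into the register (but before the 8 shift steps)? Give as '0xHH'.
Answer: 0x32

Derivation:
Register before byte 5: 0x46
Byte 5: 0x74
0x46 XOR 0x74 = 0x32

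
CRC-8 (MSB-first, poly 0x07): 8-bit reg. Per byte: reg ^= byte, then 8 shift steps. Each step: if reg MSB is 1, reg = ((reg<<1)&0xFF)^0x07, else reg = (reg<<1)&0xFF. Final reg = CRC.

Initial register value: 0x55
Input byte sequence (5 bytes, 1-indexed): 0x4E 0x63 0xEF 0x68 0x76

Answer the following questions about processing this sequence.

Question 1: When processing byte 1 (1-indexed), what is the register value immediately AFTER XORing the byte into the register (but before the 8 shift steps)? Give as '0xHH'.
Register before byte 1: 0x55
Byte 1: 0x4E
0x55 XOR 0x4E = 0x1B

Answer: 0x1B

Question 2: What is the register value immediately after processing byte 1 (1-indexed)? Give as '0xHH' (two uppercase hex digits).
After byte 1 (0x4E): reg=0x41

Answer: 0x41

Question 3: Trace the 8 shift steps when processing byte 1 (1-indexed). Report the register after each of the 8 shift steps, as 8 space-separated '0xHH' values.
Answer: 0x36 0x6C 0xD8 0xB7 0x69 0xD2 0xA3 0x41

Derivation:
Register before byte 1: 0x55
After XOR with byte 0x4E: 0x1B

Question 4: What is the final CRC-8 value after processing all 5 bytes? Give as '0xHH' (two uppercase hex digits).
After byte 1 (0x4E): reg=0x41
After byte 2 (0x63): reg=0xEE
After byte 3 (0xEF): reg=0x07
After byte 4 (0x68): reg=0x0A
After byte 5 (0x76): reg=0x73

Answer: 0x73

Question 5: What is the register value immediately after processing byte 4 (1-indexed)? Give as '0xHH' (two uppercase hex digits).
Answer: 0x0A

Derivation:
After byte 1 (0x4E): reg=0x41
After byte 2 (0x63): reg=0xEE
After byte 3 (0xEF): reg=0x07
After byte 4 (0x68): reg=0x0A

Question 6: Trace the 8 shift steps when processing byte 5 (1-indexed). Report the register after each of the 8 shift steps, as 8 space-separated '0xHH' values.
After byte 1 (0x4E): reg=0x41
After byte 2 (0x63): reg=0xEE
After byte 3 (0xEF): reg=0x07
After byte 4 (0x68): reg=0x0A
Register before byte 5: 0x0A
After XOR with byte 0x76: 0x7C

Answer: 0xF8 0xF7 0xE9 0xD5 0xAD 0x5D 0xBA 0x73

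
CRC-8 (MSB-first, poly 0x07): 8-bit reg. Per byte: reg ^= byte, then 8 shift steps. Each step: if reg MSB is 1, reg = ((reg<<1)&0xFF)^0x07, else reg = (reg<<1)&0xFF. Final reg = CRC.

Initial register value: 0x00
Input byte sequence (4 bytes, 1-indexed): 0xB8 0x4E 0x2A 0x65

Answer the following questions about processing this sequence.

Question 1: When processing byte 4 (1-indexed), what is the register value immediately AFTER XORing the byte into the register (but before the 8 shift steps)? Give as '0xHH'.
Answer: 0x85

Derivation:
Register before byte 4: 0xE0
Byte 4: 0x65
0xE0 XOR 0x65 = 0x85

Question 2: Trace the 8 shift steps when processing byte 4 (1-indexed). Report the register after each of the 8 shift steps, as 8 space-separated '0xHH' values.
After byte 1 (0xB8): reg=0x21
After byte 2 (0x4E): reg=0x0A
After byte 3 (0x2A): reg=0xE0
Register before byte 4: 0xE0
After XOR with byte 0x65: 0x85

Answer: 0x0D 0x1A 0x34 0x68 0xD0 0xA7 0x49 0x92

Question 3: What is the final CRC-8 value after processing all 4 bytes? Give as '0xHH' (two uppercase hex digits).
Answer: 0x92

Derivation:
After byte 1 (0xB8): reg=0x21
After byte 2 (0x4E): reg=0x0A
After byte 3 (0x2A): reg=0xE0
After byte 4 (0x65): reg=0x92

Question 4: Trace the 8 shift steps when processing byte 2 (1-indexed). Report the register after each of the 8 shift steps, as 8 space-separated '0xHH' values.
Answer: 0xDE 0xBB 0x71 0xE2 0xC3 0x81 0x05 0x0A

Derivation:
After byte 1 (0xB8): reg=0x21
Register before byte 2: 0x21
After XOR with byte 0x4E: 0x6F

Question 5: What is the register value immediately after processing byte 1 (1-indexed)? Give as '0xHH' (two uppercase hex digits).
Answer: 0x21

Derivation:
After byte 1 (0xB8): reg=0x21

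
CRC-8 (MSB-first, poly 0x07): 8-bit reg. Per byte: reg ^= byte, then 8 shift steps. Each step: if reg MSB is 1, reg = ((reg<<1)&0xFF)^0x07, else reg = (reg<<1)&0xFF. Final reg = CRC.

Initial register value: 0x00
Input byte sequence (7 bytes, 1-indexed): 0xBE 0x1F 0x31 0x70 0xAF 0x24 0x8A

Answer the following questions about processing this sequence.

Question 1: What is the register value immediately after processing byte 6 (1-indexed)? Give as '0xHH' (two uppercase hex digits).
After byte 1 (0xBE): reg=0x33
After byte 2 (0x1F): reg=0xC4
After byte 3 (0x31): reg=0xC5
After byte 4 (0x70): reg=0x02
After byte 5 (0xAF): reg=0x4A
After byte 6 (0x24): reg=0x0D

Answer: 0x0D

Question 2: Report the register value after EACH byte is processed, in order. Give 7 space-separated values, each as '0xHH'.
0x33 0xC4 0xC5 0x02 0x4A 0x0D 0x9C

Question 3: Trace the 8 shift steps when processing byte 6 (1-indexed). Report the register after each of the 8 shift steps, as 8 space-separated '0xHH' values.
After byte 1 (0xBE): reg=0x33
After byte 2 (0x1F): reg=0xC4
After byte 3 (0x31): reg=0xC5
After byte 4 (0x70): reg=0x02
After byte 5 (0xAF): reg=0x4A
Register before byte 6: 0x4A
After XOR with byte 0x24: 0x6E

Answer: 0xDC 0xBF 0x79 0xF2 0xE3 0xC1 0x85 0x0D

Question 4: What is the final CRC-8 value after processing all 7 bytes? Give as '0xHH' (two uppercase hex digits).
Answer: 0x9C

Derivation:
After byte 1 (0xBE): reg=0x33
After byte 2 (0x1F): reg=0xC4
After byte 3 (0x31): reg=0xC5
After byte 4 (0x70): reg=0x02
After byte 5 (0xAF): reg=0x4A
After byte 6 (0x24): reg=0x0D
After byte 7 (0x8A): reg=0x9C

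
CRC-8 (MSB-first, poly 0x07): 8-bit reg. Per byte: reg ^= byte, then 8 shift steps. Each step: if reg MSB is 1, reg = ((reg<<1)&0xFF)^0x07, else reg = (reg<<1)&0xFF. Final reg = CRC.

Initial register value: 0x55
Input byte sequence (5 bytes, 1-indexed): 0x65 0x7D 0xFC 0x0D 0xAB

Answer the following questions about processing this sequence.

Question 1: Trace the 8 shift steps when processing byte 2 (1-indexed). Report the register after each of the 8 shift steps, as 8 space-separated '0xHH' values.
Answer: 0xDD 0xBD 0x7D 0xFA 0xF3 0xE1 0xC5 0x8D

Derivation:
After byte 1 (0x65): reg=0x90
Register before byte 2: 0x90
After XOR with byte 0x7D: 0xED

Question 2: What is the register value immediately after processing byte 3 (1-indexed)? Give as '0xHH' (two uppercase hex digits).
Answer: 0x50

Derivation:
After byte 1 (0x65): reg=0x90
After byte 2 (0x7D): reg=0x8D
After byte 3 (0xFC): reg=0x50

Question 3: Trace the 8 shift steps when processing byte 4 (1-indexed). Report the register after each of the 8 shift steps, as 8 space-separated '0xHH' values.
Answer: 0xBA 0x73 0xE6 0xCB 0x91 0x25 0x4A 0x94

Derivation:
After byte 1 (0x65): reg=0x90
After byte 2 (0x7D): reg=0x8D
After byte 3 (0xFC): reg=0x50
Register before byte 4: 0x50
After XOR with byte 0x0D: 0x5D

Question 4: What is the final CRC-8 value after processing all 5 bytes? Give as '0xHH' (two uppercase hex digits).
Answer: 0xBD

Derivation:
After byte 1 (0x65): reg=0x90
After byte 2 (0x7D): reg=0x8D
After byte 3 (0xFC): reg=0x50
After byte 4 (0x0D): reg=0x94
After byte 5 (0xAB): reg=0xBD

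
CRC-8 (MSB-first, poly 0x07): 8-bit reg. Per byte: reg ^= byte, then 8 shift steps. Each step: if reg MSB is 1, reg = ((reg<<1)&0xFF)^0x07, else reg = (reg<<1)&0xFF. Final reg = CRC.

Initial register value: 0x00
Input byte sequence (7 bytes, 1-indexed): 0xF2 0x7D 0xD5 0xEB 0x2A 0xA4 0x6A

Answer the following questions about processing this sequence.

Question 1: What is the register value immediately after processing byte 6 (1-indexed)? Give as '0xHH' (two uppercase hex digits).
After byte 1 (0xF2): reg=0xD0
After byte 2 (0x7D): reg=0x4A
After byte 3 (0xD5): reg=0xD4
After byte 4 (0xEB): reg=0xBD
After byte 5 (0x2A): reg=0xEC
After byte 6 (0xA4): reg=0xFF

Answer: 0xFF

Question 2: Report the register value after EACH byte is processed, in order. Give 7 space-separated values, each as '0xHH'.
0xD0 0x4A 0xD4 0xBD 0xEC 0xFF 0xE2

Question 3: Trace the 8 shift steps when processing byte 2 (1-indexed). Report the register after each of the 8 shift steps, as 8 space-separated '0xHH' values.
Answer: 0x5D 0xBA 0x73 0xE6 0xCB 0x91 0x25 0x4A

Derivation:
After byte 1 (0xF2): reg=0xD0
Register before byte 2: 0xD0
After XOR with byte 0x7D: 0xAD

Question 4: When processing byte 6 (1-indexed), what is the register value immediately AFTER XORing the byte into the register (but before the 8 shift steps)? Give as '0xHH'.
Answer: 0x48

Derivation:
Register before byte 6: 0xEC
Byte 6: 0xA4
0xEC XOR 0xA4 = 0x48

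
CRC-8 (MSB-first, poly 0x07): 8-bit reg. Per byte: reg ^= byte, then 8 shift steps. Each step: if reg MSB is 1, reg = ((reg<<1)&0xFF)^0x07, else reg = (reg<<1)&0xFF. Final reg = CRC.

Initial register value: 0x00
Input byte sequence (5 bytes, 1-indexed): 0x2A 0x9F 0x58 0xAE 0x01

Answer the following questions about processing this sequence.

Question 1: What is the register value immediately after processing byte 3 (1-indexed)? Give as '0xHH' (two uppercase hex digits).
After byte 1 (0x2A): reg=0xD6
After byte 2 (0x9F): reg=0xF8
After byte 3 (0x58): reg=0x69

Answer: 0x69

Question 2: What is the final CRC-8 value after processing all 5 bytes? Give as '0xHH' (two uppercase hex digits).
Answer: 0x81

Derivation:
After byte 1 (0x2A): reg=0xD6
After byte 2 (0x9F): reg=0xF8
After byte 3 (0x58): reg=0x69
After byte 4 (0xAE): reg=0x5B
After byte 5 (0x01): reg=0x81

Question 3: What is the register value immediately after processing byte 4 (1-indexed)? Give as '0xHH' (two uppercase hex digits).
Answer: 0x5B

Derivation:
After byte 1 (0x2A): reg=0xD6
After byte 2 (0x9F): reg=0xF8
After byte 3 (0x58): reg=0x69
After byte 4 (0xAE): reg=0x5B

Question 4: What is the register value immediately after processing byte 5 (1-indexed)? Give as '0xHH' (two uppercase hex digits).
After byte 1 (0x2A): reg=0xD6
After byte 2 (0x9F): reg=0xF8
After byte 3 (0x58): reg=0x69
After byte 4 (0xAE): reg=0x5B
After byte 5 (0x01): reg=0x81

Answer: 0x81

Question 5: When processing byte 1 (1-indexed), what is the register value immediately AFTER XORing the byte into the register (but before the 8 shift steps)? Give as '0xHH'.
Register before byte 1: 0x00
Byte 1: 0x2A
0x00 XOR 0x2A = 0x2A

Answer: 0x2A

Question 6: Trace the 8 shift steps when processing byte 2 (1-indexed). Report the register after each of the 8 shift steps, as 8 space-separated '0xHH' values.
Answer: 0x92 0x23 0x46 0x8C 0x1F 0x3E 0x7C 0xF8

Derivation:
After byte 1 (0x2A): reg=0xD6
Register before byte 2: 0xD6
After XOR with byte 0x9F: 0x49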